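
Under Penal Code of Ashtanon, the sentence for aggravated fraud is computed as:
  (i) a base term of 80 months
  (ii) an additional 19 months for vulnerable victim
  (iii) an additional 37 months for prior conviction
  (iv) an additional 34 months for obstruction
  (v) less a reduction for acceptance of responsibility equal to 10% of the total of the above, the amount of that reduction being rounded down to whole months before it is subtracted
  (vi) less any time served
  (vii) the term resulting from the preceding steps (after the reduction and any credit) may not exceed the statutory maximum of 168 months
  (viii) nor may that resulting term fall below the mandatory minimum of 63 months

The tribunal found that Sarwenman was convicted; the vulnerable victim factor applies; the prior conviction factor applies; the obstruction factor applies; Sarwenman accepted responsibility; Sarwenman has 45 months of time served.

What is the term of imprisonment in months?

Sentence: 108 months

Vulnerable victim enhancement: +19 months
Prior conviction enhancement: +37 months
Obstruction enhancement: +34 months
Adjusted term: 80 months + 19 months + 37 months + 34 months = 170 months
Acceptance of responsibility reduction: 10% of 170 months = 17 months (rounded down)
After reduction: 170 − 17 = 153 months
Less time served: 153 months − 45 months = 108 months
Cap at 168 months: 108 months is within the cap, no reduction.
Minimum 63 months: 108 months meets the minimum, no increase.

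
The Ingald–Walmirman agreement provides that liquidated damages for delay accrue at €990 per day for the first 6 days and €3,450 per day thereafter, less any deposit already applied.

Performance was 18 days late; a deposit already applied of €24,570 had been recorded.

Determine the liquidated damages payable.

Liquidated damages: €22,770

First 6 days: 6 × €990 = €5,940
Remaining days: (18 − 6) × €3,450 = €41,400
Accrued per-day damages: €5,940 + €41,400 = €47,340
Less deposit already applied: €47,340 − €24,570 = €22,770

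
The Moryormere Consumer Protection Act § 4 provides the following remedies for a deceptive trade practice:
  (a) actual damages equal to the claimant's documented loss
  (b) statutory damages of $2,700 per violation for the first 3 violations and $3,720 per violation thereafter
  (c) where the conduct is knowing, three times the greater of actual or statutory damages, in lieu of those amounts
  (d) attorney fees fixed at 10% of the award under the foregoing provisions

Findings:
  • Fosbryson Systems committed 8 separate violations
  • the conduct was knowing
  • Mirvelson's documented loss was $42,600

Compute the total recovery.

$140,580

First 3 violations: 3 × $2,700 = $8,100
Remaining violations: (8 − 3) × $3,720 = $18,600
Statutory damages: $8,100 + $18,600 = $26,700
Greater of actual damages ($42,600) or statutory damages ($26,700): $42,600
Trebled: 3 × $42,600 = $127,800
Attorney fees: 10% of $127,800 = $12,780
Total recovery: $127,800 + $12,780 = $140,580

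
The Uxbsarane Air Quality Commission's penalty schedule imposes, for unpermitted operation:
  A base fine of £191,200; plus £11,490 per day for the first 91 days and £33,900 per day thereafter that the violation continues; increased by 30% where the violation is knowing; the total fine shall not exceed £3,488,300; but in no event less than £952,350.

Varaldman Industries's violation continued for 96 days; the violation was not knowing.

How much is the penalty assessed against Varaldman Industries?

£1,406,290

First 91 days: 91 × £11,490 = £1,045,590
Remaining days: (96 − 91) × £33,900 = £169,500
Per-day component: £1,045,590 + £169,500 = £1,215,090
Base plus per-day: £191,200 + £1,215,090 = £1,406,290
The violation was not knowing: no 30% increase.
Cap at £3,488,300: £1,406,290 is within the cap, no reduction.
Minimum £952,350: £1,406,290 meets the minimum, no increase.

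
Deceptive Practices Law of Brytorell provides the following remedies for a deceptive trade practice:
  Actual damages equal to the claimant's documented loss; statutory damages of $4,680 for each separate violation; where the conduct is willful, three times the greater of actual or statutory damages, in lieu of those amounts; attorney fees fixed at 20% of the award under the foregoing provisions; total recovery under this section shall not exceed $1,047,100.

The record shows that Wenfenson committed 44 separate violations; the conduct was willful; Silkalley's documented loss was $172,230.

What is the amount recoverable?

Total recovery: $741,312

Statutory damages: 44 × $4,680 = $205,920
Greater of actual damages ($172,230) or statutory damages ($205,920): $205,920
Trebled: 3 × $205,920 = $617,760
Attorney fees: 20% of $617,760 = $123,552
Total before cap: $617,760 + $123,552 = $741,312
Cap at $1,047,100: $741,312 is within the cap, no reduction.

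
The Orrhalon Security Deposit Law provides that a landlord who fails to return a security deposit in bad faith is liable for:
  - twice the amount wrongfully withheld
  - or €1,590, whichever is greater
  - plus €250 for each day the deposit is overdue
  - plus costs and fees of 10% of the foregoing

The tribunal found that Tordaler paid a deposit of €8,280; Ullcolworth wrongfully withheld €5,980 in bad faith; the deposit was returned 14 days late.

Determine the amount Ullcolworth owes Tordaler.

Doubled: 2 × €5,980 = €11,960
Minimum €1,590: €11,960 meets the minimum, no increase.
Late-return penalty: 14 × €250 = €3,500
Damages plus late penalty: €11,960 + €3,500 = €15,460
Costs and fees: 10% of €15,460 = €1,546
Total recovery: €15,460 + €1,546 = €17,006

€17,006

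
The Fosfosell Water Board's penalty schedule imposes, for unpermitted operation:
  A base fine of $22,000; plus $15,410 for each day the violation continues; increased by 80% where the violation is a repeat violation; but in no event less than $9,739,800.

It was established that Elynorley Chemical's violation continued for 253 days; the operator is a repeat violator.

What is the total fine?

Per-day component: 253 × $15,410 = $3,898,730
Base plus per-day: $22,000 + $3,898,730 = $3,920,730
Enhancement: 80% of $3,920,730 = $3,136,584
Enhanced fine: $3,920,730 + $3,136,584 = $7,057,314
Minimum $9,739,800: $7,057,314 is below the minimum → $9,739,800

Civil penalty: $9,739,800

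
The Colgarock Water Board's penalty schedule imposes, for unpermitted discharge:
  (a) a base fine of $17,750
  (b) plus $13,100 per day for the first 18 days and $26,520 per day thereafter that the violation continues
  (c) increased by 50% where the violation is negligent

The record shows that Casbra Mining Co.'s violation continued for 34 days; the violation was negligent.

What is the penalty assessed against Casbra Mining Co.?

$1,016,805

First 18 days: 18 × $13,100 = $235,800
Remaining days: (34 − 18) × $26,520 = $424,320
Per-day component: $235,800 + $424,320 = $660,120
Base plus per-day: $17,750 + $660,120 = $677,870
Enhancement: 50% of $677,870 = $338,935
Enhanced fine: $677,870 + $338,935 = $1,016,805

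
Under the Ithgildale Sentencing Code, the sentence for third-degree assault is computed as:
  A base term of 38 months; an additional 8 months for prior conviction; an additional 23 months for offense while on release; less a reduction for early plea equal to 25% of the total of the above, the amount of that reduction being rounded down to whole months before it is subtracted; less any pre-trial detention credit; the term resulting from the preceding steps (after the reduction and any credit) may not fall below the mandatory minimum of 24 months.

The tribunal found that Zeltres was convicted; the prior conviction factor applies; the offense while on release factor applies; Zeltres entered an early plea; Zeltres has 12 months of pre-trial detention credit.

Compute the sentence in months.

Prior conviction enhancement: +8 months
Offense while on release enhancement: +23 months
Adjusted term: 38 months + 8 months + 23 months = 69 months
Early plea reduction: 25% of 69 months = 17 months (rounded down)
After reduction: 69 − 17 = 52 months
Less pre-trial detention credit: 52 months − 12 months = 40 months
Minimum 24 months: 40 months meets the minimum, no increase.

40 months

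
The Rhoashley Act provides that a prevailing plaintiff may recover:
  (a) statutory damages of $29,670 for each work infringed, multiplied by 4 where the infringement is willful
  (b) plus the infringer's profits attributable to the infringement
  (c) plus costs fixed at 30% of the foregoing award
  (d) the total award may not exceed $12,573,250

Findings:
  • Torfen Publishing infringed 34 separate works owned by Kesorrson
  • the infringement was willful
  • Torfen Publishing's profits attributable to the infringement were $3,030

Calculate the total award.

$5,249,595

Statutory damages: 34 × $29,670 = $1,008,780
Multiplied by 4: 4 × $1,008,780 = $4,035,120
Combined award: $4,035,120 + $3,030 = $4,038,150
Costs: 30% of $4,038,150 = $1,211,445
Award plus costs: $4,038,150 + $1,211,445 = $5,249,595
Cap at $12,573,250: $5,249,595 is within the cap, no reduction.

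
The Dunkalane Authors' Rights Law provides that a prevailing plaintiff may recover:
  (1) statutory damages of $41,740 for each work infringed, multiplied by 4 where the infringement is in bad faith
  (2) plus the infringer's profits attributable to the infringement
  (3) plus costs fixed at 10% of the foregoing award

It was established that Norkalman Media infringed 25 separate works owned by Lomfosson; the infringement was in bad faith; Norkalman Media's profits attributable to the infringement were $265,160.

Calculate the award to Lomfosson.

$4,883,076

Statutory damages: 25 × $41,740 = $1,043,500
Multiplied by 4: 4 × $1,043,500 = $4,174,000
Combined award: $4,174,000 + $265,160 = $4,439,160
Costs: 10% of $4,439,160 = $443,916
Award plus costs: $4,439,160 + $443,916 = $4,883,076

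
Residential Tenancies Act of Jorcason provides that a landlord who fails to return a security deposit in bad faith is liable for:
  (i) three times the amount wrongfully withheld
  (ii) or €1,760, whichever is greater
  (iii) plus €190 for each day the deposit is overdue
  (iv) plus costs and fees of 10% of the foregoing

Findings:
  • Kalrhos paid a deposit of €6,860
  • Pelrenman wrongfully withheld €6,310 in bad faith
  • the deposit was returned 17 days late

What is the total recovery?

Trebled: 3 × €6,310 = €18,930
Minimum €1,760: €18,930 meets the minimum, no increase.
Late-return penalty: 17 × €190 = €3,230
Damages plus late penalty: €18,930 + €3,230 = €22,160
Costs and fees: 10% of €22,160 = €2,216
Total recovery: €22,160 + €2,216 = €24,376

€24,376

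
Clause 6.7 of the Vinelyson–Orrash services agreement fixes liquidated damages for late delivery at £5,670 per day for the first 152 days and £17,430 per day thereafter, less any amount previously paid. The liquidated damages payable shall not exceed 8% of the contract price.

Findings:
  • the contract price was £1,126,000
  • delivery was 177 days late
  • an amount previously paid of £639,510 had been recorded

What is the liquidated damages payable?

First 152 days: 152 × £5,670 = £861,840
Remaining days: (177 − 152) × £17,430 = £435,750
Accrued per-day damages: £861,840 + £435,750 = £1,297,590
Less amount previously paid: £1,297,590 − £639,510 = £658,080
Cap: 8% of £1,126,000 = £90,080
Cap at £90,080: £658,080 exceeds the cap → £90,080

Liquidated damages: £90,080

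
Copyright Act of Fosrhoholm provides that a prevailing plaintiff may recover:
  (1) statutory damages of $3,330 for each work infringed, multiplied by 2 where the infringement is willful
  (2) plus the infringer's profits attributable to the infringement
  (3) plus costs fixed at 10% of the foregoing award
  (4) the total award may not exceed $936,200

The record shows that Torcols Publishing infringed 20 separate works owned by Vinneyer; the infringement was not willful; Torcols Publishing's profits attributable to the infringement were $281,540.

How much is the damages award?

$382,954

Statutory damages: 20 × $3,330 = $66,600
Infringement not willful: no ×2 enhancement.
Combined award: $66,600 + $281,540 = $348,140
Costs: 10% of $348,140 = $34,814
Award plus costs: $348,140 + $34,814 = $382,954
Cap at $936,200: $382,954 is within the cap, no reduction.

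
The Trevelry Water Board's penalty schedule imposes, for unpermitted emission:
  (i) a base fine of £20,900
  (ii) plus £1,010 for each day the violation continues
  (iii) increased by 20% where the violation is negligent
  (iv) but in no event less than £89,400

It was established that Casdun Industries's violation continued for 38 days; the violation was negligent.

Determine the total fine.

£89,400

Per-day component: 38 × £1,010 = £38,380
Base plus per-day: £20,900 + £38,380 = £59,280
Enhancement: 20% of £59,280 = £11,856
Enhanced fine: £59,280 + £11,856 = £71,136
Minimum £89,400: £71,136 is below the minimum → £89,400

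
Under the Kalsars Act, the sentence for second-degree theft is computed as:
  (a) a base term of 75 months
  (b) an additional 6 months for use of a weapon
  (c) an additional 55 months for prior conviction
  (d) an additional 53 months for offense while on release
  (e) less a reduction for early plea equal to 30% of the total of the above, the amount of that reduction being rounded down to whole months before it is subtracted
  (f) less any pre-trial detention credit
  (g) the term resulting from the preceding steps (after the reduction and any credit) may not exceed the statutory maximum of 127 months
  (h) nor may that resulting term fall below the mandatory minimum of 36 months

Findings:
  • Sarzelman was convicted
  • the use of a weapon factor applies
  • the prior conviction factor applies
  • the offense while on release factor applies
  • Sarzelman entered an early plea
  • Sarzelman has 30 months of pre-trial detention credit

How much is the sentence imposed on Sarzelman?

103 months

Use of a weapon enhancement: +6 months
Prior conviction enhancement: +55 months
Offense while on release enhancement: +53 months
Adjusted term: 75 months + 6 months + 55 months + 53 months = 189 months
Early plea reduction: 30% of 189 months = 56 months (rounded down)
After reduction: 189 − 56 = 133 months
Less pre-trial detention credit: 133 months − 30 months = 103 months
Cap at 127 months: 103 months is within the cap, no reduction.
Minimum 36 months: 103 months meets the minimum, no increase.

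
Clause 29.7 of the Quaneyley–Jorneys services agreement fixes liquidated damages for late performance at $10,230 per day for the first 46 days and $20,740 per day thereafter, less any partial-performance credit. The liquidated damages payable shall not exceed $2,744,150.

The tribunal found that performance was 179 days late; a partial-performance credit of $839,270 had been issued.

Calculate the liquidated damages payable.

First 46 days: 46 × $10,230 = $470,580
Remaining days: (179 − 46) × $20,740 = $2,758,420
Accrued per-day damages: $470,580 + $2,758,420 = $3,229,000
Less partial-performance credit: $3,229,000 − $839,270 = $2,389,730
Cap at $2,744,150: $2,389,730 is within the cap, no reduction.

$2,389,730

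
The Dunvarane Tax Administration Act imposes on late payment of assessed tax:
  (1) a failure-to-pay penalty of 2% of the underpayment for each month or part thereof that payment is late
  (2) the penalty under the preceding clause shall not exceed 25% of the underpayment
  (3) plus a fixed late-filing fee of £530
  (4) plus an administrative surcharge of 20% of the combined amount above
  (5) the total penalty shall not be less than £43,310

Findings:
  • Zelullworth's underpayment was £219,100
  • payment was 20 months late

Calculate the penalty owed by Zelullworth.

£66,366

Accrued rate: 2% × 20 = 40%, capped at 25% → 25%
Failure-to-pay penalty: 25% of £219,100 = £54,775
Penalty before surcharge: £54,775 + £530 = £55,305
Administrative surcharge: 20% of £55,305 = £11,061
Total penalty: £55,305 + £11,061 = £66,366
Minimum £43,310: £66,366 meets the minimum, no increase.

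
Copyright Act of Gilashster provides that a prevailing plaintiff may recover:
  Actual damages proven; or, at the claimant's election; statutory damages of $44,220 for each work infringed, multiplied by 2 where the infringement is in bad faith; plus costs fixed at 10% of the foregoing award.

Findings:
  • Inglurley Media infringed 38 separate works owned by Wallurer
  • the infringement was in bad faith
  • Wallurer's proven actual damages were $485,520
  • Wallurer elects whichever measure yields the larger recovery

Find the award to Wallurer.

$3,696,792

Statutory damages: 38 × $44,220 = $1,680,360
Doubled: 2 × $1,680,360 = $3,360,720
Greater of actual damages ($485,520) or enhanced statutory damages ($3,360,720): $3,360,720
Costs: 10% of $3,360,720 = $336,072
Award plus costs: $3,360,720 + $336,072 = $3,696,792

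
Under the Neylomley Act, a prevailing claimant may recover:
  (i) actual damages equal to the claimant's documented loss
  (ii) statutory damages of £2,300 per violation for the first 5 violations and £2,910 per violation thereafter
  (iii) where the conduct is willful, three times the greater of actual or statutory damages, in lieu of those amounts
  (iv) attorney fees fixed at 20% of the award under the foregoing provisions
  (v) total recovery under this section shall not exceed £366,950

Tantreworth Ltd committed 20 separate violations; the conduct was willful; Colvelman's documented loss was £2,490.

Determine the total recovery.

Total recovery: £198,540

First 5 violations: 5 × £2,300 = £11,500
Remaining violations: (20 − 5) × £2,910 = £43,650
Statutory damages: £11,500 + £43,650 = £55,150
Greater of actual damages (£2,490) or statutory damages (£55,150): £55,150
Trebled: 3 × £55,150 = £165,450
Attorney fees: 20% of £165,450 = £33,090
Total before cap: £165,450 + £33,090 = £198,540
Cap at £366,950: £198,540 is within the cap, no reduction.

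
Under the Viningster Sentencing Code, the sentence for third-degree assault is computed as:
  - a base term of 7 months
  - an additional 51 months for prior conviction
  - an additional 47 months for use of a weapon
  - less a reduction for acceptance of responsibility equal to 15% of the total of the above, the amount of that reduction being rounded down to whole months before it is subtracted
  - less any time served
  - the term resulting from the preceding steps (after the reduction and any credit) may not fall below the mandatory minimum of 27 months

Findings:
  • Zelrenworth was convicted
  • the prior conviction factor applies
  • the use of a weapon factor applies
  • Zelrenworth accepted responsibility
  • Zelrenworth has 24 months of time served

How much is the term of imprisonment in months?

66 months

Prior conviction enhancement: +51 months
Use of a weapon enhancement: +47 months
Adjusted term: 7 months + 51 months + 47 months = 105 months
Acceptance of responsibility reduction: 15% of 105 months = 15 months (rounded down)
After reduction: 105 − 15 = 90 months
Less time served: 90 months − 24 months = 66 months
Minimum 27 months: 66 months meets the minimum, no increase.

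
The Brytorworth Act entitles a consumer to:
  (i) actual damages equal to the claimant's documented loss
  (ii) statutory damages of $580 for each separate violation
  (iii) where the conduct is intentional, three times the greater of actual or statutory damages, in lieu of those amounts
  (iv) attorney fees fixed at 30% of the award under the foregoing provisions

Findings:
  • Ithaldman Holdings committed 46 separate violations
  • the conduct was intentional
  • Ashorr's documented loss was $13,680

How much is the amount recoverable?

Statutory damages: 46 × $580 = $26,680
Greater of actual damages ($13,680) or statutory damages ($26,680): $26,680
Trebled: 3 × $26,680 = $80,040
Attorney fees: 30% of $80,040 = $24,012
Total recovery: $80,040 + $24,012 = $104,052

$104,052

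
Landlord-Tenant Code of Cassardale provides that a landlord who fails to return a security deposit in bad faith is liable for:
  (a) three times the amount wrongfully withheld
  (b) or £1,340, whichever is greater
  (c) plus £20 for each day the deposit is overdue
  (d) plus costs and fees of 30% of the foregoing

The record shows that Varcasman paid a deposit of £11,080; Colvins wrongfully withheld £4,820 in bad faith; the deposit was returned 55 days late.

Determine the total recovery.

£20,228

Trebled: 3 × £4,820 = £14,460
Minimum £1,340: £14,460 meets the minimum, no increase.
Late-return penalty: 55 × £20 = £1,100
Damages plus late penalty: £14,460 + £1,100 = £15,560
Costs and fees: 30% of £15,560 = £4,668
Total recovery: £15,560 + £4,668 = £20,228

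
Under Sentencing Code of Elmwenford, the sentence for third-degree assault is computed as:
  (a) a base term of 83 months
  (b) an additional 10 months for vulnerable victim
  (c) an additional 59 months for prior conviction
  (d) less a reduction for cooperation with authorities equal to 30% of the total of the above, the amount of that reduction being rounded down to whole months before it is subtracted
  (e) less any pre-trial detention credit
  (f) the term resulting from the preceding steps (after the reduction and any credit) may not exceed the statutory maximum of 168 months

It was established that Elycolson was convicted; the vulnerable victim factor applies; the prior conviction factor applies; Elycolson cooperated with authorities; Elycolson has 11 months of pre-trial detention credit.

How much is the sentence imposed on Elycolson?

Vulnerable victim enhancement: +10 months
Prior conviction enhancement: +59 months
Adjusted term: 83 months + 10 months + 59 months = 152 months
Cooperation with authorities reduction: 30% of 152 months = 45 months (rounded down)
After reduction: 152 − 45 = 107 months
Less pre-trial detention credit: 107 months − 11 months = 96 months
Cap at 168 months: 96 months is within the cap, no reduction.

96 months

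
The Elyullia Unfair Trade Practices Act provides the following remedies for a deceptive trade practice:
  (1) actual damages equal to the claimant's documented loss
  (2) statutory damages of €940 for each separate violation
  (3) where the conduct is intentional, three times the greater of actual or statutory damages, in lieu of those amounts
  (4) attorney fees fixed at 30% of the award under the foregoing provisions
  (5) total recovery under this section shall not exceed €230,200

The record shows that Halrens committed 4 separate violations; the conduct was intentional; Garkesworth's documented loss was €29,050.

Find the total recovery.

Total recovery: €113,295

Statutory damages: 4 × €940 = €3,760
Greater of actual damages (€29,050) or statutory damages (€3,760): €29,050
Trebled: 3 × €29,050 = €87,150
Attorney fees: 30% of €87,150 = €26,145
Total before cap: €87,150 + €26,145 = €113,295
Cap at €230,200: €113,295 is within the cap, no reduction.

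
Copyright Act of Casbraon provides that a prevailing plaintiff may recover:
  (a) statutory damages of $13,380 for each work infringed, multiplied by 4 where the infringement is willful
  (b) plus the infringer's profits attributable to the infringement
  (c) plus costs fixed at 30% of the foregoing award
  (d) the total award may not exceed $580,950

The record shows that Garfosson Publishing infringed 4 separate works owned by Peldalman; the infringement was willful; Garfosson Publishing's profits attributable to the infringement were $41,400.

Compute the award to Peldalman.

Statutory damages: 4 × $13,380 = $53,520
Multiplied by 4: 4 × $53,520 = $214,080
Combined award: $214,080 + $41,400 = $255,480
Costs: 30% of $255,480 = $76,644
Award plus costs: $255,480 + $76,644 = $332,124
Cap at $580,950: $332,124 is within the cap, no reduction.

$332,124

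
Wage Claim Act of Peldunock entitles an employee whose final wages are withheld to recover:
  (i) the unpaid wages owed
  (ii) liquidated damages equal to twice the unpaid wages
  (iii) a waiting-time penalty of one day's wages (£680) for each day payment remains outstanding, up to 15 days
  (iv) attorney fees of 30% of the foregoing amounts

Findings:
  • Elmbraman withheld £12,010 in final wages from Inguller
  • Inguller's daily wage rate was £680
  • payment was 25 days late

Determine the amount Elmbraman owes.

£60,099

Doubled: 2 × £12,010 = £24,020
Penalty days: min(25, 15) = 15
Waiting-time penalty: 15 × £680 = £10,200
Subtotal: £12,010 + £24,020 + £10,200 = £46,230
Attorney fees: 30% of £46,230 = £13,869
Total award: £46,230 + £13,869 = £60,099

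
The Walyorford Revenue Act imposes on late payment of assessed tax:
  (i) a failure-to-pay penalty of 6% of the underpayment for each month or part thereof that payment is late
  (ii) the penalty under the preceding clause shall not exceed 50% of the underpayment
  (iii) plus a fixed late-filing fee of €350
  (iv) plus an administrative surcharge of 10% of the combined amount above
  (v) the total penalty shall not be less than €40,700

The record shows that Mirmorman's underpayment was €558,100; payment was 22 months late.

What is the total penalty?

Accrued rate: 6% × 22 = 132%, capped at 50% → 50%
Failure-to-pay penalty: 50% of €558,100 = €279,050
Penalty before surcharge: €279,050 + €350 = €279,400
Administrative surcharge: 10% of €279,400 = €27,940
Total penalty: €279,400 + €27,940 = €307,340
Minimum €40,700: €307,340 meets the minimum, no increase.

€307,340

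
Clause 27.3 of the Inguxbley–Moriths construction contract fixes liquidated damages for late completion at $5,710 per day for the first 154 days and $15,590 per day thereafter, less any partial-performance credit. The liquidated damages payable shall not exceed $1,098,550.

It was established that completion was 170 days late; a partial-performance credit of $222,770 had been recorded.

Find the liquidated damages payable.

$906,010

First 154 days: 154 × $5,710 = $879,340
Remaining days: (170 − 154) × $15,590 = $249,440
Accrued per-day damages: $879,340 + $249,440 = $1,128,780
Less partial-performance credit: $1,128,780 − $222,770 = $906,010
Cap at $1,098,550: $906,010 is within the cap, no reduction.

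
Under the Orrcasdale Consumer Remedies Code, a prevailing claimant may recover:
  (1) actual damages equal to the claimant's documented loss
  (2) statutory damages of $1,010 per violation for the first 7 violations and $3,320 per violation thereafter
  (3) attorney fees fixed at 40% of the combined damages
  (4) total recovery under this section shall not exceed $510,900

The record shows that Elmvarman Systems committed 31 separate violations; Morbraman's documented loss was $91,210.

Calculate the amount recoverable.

$249,144

First 7 violations: 7 × $1,010 = $7,070
Remaining violations: (31 − 7) × $3,320 = $79,680
Statutory damages: $7,070 + $79,680 = $86,750
Combined damages: $91,210 + $86,750 = $177,960
Attorney fees: 40% of $177,960 = $71,184
Total before cap: $177,960 + $71,184 = $249,144
Cap at $510,900: $249,144 is within the cap, no reduction.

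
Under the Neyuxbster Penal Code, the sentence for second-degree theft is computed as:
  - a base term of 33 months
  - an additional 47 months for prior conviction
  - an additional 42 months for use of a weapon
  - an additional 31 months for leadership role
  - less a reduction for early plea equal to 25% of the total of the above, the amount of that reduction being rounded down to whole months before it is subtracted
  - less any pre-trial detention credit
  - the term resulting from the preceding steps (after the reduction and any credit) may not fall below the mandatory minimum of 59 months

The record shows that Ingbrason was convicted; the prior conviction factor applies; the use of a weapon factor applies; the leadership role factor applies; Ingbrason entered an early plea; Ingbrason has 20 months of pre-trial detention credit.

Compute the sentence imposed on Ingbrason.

Prior conviction enhancement: +47 months
Use of a weapon enhancement: +42 months
Leadership role enhancement: +31 months
Adjusted term: 33 months + 47 months + 42 months + 31 months = 153 months
Early plea reduction: 25% of 153 months = 38 months (rounded down)
After reduction: 153 − 38 = 115 months
Less pre-trial detention credit: 115 months − 20 months = 95 months
Minimum 59 months: 95 months meets the minimum, no increase.

95 months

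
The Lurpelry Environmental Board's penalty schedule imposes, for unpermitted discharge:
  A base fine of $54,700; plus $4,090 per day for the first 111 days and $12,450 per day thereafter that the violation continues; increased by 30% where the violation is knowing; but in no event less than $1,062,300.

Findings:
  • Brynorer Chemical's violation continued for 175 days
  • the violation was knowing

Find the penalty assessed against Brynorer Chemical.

$1,697,137

First 111 days: 111 × $4,090 = $453,990
Remaining days: (175 − 111) × $12,450 = $796,800
Per-day component: $453,990 + $796,800 = $1,250,790
Base plus per-day: $54,700 + $1,250,790 = $1,305,490
Enhancement: 30% of $1,305,490 = $391,647
Enhanced fine: $1,305,490 + $391,647 = $1,697,137
Minimum $1,062,300: $1,697,137 meets the minimum, no increase.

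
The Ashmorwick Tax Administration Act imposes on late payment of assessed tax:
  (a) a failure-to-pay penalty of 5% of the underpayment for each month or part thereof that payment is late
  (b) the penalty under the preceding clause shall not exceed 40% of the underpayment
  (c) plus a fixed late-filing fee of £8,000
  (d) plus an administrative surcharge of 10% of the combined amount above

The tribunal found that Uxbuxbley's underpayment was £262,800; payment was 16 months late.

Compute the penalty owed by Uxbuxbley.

£124,432

Accrued rate: 5% × 16 = 80%, capped at 40% → 40%
Failure-to-pay penalty: 40% of £262,800 = £105,120
Penalty before surcharge: £105,120 + £8,000 = £113,120
Administrative surcharge: 10% of £113,120 = £11,312
Total penalty: £113,120 + £11,312 = £124,432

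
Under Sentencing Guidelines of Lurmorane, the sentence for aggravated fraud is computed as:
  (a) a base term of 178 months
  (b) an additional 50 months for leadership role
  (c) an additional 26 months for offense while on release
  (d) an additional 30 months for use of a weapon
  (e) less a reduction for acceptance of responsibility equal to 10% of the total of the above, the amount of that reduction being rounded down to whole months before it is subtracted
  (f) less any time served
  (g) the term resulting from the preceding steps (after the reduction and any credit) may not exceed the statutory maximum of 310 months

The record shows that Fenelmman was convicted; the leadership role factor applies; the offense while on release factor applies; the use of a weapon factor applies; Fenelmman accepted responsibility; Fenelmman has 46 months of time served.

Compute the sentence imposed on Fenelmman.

Leadership role enhancement: +50 months
Offense while on release enhancement: +26 months
Use of a weapon enhancement: +30 months
Adjusted term: 178 months + 50 months + 26 months + 30 months = 284 months
Acceptance of responsibility reduction: 10% of 284 months = 28 months (rounded down)
After reduction: 284 − 28 = 256 months
Less time served: 256 months − 46 months = 210 months
Cap at 310 months: 210 months is within the cap, no reduction.

210 months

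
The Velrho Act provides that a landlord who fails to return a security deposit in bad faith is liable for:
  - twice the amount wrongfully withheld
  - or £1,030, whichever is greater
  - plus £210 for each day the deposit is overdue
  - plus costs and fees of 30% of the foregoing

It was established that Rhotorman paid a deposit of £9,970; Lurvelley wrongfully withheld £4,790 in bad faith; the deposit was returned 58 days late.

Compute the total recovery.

£28,288

Doubled: 2 × £4,790 = £9,580
Minimum £1,030: £9,580 meets the minimum, no increase.
Late-return penalty: 58 × £210 = £12,180
Damages plus late penalty: £9,580 + £12,180 = £21,760
Costs and fees: 30% of £21,760 = £6,528
Total recovery: £21,760 + £6,528 = £28,288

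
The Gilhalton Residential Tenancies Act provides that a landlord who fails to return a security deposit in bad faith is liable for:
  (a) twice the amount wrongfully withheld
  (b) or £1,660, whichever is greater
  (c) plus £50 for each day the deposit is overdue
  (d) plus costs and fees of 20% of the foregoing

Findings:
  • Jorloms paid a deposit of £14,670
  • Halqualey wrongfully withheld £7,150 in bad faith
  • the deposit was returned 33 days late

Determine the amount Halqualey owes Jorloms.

Doubled: 2 × £7,150 = £14,300
Minimum £1,660: £14,300 meets the minimum, no increase.
Late-return penalty: 33 × £50 = £1,650
Damages plus late penalty: £14,300 + £1,650 = £15,950
Costs and fees: 20% of £15,950 = £3,190
Total recovery: £15,950 + £3,190 = £19,140

Recovery: £19,140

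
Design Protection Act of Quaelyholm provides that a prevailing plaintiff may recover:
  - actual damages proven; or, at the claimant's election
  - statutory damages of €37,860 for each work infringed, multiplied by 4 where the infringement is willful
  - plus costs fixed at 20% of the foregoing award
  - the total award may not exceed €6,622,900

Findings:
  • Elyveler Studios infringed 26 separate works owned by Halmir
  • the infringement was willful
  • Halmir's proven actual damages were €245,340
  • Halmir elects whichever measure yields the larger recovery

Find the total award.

€4,724,928

Statutory damages: 26 × €37,860 = €984,360
Multiplied by 4: 4 × €984,360 = €3,937,440
Greater of actual damages (€245,340) or enhanced statutory damages (€3,937,440): €3,937,440
Costs: 20% of €3,937,440 = €787,488
Award plus costs: €3,937,440 + €787,488 = €4,724,928
Cap at €6,622,900: €4,724,928 is within the cap, no reduction.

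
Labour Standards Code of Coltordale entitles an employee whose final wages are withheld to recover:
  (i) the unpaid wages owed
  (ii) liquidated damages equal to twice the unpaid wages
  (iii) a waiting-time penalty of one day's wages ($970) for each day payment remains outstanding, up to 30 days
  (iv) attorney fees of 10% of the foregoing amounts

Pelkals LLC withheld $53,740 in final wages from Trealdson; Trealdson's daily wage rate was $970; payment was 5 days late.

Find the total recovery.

Doubled: 2 × $53,740 = $107,480
Penalty days: min(5, 30) = 5
Waiting-time penalty: 5 × $970 = $4,850
Subtotal: $53,740 + $107,480 + $4,850 = $166,070
Attorney fees: 10% of $166,070 = $16,607
Total award: $166,070 + $16,607 = $182,677

$182,677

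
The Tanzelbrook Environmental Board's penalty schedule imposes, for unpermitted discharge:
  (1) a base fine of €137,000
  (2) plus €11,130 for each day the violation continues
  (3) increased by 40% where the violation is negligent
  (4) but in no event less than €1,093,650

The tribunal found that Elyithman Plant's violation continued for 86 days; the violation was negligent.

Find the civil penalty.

€1,531,852

Per-day component: 86 × €11,130 = €957,180
Base plus per-day: €137,000 + €957,180 = €1,094,180
Enhancement: 40% of €1,094,180 = €437,672
Enhanced fine: €1,094,180 + €437,672 = €1,531,852
Minimum €1,093,650: €1,531,852 meets the minimum, no increase.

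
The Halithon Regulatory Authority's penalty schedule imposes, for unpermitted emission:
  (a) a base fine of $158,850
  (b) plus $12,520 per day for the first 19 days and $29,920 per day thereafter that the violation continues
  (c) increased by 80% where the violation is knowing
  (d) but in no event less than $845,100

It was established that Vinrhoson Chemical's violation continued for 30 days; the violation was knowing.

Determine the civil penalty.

First 19 days: 19 × $12,520 = $237,880
Remaining days: (30 − 19) × $29,920 = $329,120
Per-day component: $237,880 + $329,120 = $567,000
Base plus per-day: $158,850 + $567,000 = $725,850
Enhancement: 80% of $725,850 = $580,680
Enhanced fine: $725,850 + $580,680 = $1,306,530
Minimum $845,100: $1,306,530 meets the minimum, no increase.

Civil penalty: $1,306,530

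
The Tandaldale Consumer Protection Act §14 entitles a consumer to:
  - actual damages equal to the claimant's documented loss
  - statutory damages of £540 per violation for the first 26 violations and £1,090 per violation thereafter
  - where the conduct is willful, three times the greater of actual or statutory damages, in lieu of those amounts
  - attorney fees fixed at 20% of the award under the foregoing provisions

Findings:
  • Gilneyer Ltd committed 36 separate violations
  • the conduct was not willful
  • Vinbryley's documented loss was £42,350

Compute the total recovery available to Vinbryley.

£80,748

First 26 violations: 26 × £540 = £14,040
Remaining violations: (36 − 26) × £1,090 = £10,900
Statutory damages: £14,040 + £10,900 = £24,940
Conduct not willful: the in-lieu enhancement does not apply.
Actual plus statutory damages: £42,350 + £24,940 = £67,290
Attorney fees: 20% of £67,290 = £13,458
Total recovery: £67,290 + £13,458 = £80,748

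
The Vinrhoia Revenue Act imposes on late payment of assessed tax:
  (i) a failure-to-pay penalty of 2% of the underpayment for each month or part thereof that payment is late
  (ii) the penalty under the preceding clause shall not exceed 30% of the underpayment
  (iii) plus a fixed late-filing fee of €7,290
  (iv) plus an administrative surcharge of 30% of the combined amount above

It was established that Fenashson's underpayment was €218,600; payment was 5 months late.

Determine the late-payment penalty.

€37,895

Accrued rate: 2% × 5 = 10%, capped at 30% → 10%
Failure-to-pay penalty: 10% of €218,600 = €21,860
Penalty before surcharge: €21,860 + €7,290 = €29,150
Administrative surcharge: 30% of €29,150 = €8,745
Total penalty: €29,150 + €8,745 = €37,895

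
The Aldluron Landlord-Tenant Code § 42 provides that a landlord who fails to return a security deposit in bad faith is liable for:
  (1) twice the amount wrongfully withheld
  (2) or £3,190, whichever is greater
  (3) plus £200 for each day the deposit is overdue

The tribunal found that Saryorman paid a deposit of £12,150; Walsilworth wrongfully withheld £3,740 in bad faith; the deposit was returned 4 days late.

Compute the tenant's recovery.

£8,280

Doubled: 2 × £3,740 = £7,480
Minimum £3,190: £7,480 meets the minimum, no increase.
Late-return penalty: 4 × £200 = £800
Damages plus late penalty: £7,480 + £800 = £8,280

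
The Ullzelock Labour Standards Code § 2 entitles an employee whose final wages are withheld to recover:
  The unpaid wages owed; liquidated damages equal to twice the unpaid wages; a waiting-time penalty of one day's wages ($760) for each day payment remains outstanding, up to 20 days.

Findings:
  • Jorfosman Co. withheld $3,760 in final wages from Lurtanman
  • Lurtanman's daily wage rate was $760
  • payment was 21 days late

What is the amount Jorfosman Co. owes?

$26,480

Doubled: 2 × $3,760 = $7,520
Penalty days: min(21, 20) = 20
Waiting-time penalty: 20 × $760 = $15,200
Total award: $3,760 + $7,520 + $15,200 = $26,480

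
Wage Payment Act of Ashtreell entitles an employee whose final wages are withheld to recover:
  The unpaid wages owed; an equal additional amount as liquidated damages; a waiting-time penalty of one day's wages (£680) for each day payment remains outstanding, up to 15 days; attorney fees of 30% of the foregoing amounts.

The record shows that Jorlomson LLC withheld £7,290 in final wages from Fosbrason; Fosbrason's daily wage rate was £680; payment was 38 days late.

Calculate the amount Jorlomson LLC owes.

£32,214

Liquidated damages (equal amount): £7,290
Penalty days: min(38, 15) = 15
Waiting-time penalty: 15 × £680 = £10,200
Subtotal: £7,290 + £7,290 + £10,200 = £24,780
Attorney fees: 30% of £24,780 = £7,434
Total award: £24,780 + £7,434 = £32,214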